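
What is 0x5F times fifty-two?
Convert 0x5F (hexadecimal) → 5×16 + 15 = 95 (decimal)
Convert fifty-two (English words) → 52 (decimal)
Compute 95 × 52 = 4940
4940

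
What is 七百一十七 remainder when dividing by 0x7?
Convert 七百一十七 (Chinese numeral) → 7×100 + 1×10 + 7 = 717 (decimal)
Convert 0x7 (hexadecimal) → 7 (decimal)
Compute 717 mod 7 = 3
3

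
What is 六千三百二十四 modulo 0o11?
Convert 六千三百二十四 (Chinese numeral) → 6×1000 + 3×100 + 2×10 + 4 = 6324 (decimal)
Convert 0o11 (octal) → 1×8 + 1 = 9 (decimal)
Compute 6324 mod 9 = 6
6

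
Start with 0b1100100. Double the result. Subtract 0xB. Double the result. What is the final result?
Convert 0b1100100 (binary) → 64 + 32 + 4 = 100 (decimal)
Start: 100
100 × 2 = 200
Convert 0xB (hexadecimal) → 11 (decimal)
200 - 11 = 189
189 × 2 = 378
378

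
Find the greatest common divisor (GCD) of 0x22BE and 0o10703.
Convert 0x22BE (hexadecimal) → 2×4096 + 2×256 + 11×16 + 14 = 8894 (decimal)
Convert 0o10703 (octal) → 1×4096 + 7×64 + 3 = 4547 (decimal)
Compute gcd(8894, 4547) = 1
1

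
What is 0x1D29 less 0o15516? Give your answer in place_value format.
Convert 0x1D29 (hexadecimal) → 1×4096 + 13×256 + 2×16 + 9 = 7465 (decimal)
Convert 0o15516 (octal) → 1×4096 + 5×512 + 5×64 + 1×8 + 6 = 6990 (decimal)
Compute 7465 - 6990 = 475
Convert 475 (decimal) → 475 = 4×100 + 7×10 + 5 → 4 hundreds, 7 tens, 5 ones (place-value notation)
4 hundreds, 7 tens, 5 ones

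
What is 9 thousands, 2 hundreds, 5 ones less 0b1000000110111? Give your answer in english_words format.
Convert 9 thousands, 2 hundreds, 5 ones (place-value notation) → 9×1000 + 2×100 + 5 = 9205 (decimal)
Convert 0b1000000110111 (binary) → 4096 + 32 + 16 + 4 + 2 + 1 = 4151 (decimal)
Compute 9205 - 4151 = 5054
Convert 5054 (decimal) → 5054 = 5×1000 + 54 → five thousand fifty-four (English words)
five thousand fifty-four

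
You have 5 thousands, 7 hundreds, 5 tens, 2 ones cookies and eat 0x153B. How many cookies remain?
Convert 5 thousands, 7 hundreds, 5 tens, 2 ones (place-value notation) → 5×1000 + 7×100 + 5×10 + 2 = 5752 (decimal)
Convert 0x153B (hexadecimal) → 1×4096 + 5×256 + 3×16 + 11 = 5435 (decimal)
Compute 5752 - 5435 = 317
317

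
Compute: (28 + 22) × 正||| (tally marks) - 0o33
Convert 正||| (tally marks) → 5 + 3 = 8 (decimal)
Convert 0o33 (octal) → 3×8 + 3 = 27 (decimal)
Expression in decimal: (28 + 22) × 8 - 27
Parentheses first: 28 + 22 = 50
Multiply: 50 × 8 = 400
Subtract: 400 - 27 = 373
373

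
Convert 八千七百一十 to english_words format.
Convert 八千七百一十 (Chinese numeral) → 8×1000 + 7×100 + 1×10 = 8710 (decimal)
Convert 8710 (decimal) → 8710 = 8×1000 + 7×100 + 10 → eight thousand seven hundred ten (English words)
eight thousand seven hundred ten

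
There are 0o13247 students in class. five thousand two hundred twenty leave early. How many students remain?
Convert 0o13247 (octal) → 1×4096 + 3×512 + 2×64 + 4×8 + 7 = 5799 (decimal)
Convert five thousand two hundred twenty (English words) → 5×1000 + 2×100 + 20 = 5220 (decimal)
Compute 5799 - 5220 = 579
579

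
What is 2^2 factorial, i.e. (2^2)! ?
Convert 2^2 (power) → 4 (decimal)
Compute 4! = 24
24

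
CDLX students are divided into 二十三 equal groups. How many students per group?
Convert CDLX (Roman numeral) → 400 + 50 + 10 = 460 (decimal)
Convert 二十三 (Chinese numeral) → 2×10 + 3 = 23 (decimal)
Compute 460 ÷ 23 = 20
20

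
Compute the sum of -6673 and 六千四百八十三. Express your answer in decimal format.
Convert 六千四百八十三 (Chinese numeral) → 6×1000 + 4×100 + 8×10 + 3 = 6483 (decimal)
Compute -6673 + 6483 = -190
-190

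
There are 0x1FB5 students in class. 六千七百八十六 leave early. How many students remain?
Convert 0x1FB5 (hexadecimal) → 1×4096 + 15×256 + 11×16 + 5 = 8117 (decimal)
Convert 六千七百八十六 (Chinese numeral) → 6×1000 + 7×100 + 8×10 + 6 = 6786 (decimal)
Compute 8117 - 6786 = 1331
1331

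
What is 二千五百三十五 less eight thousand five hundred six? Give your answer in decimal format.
Convert 二千五百三十五 (Chinese numeral) → 2×1000 + 5×100 + 3×10 + 5 = 2535 (decimal)
Convert eight thousand five hundred six (English words) → 8×1000 + 5×100 + 6 = 8506 (decimal)
Compute 2535 - 8506 = -5971
-5971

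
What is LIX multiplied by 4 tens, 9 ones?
Convert LIX (Roman numeral) → 50 + 9 = 59 (decimal)
Convert 4 tens, 9 ones (place-value notation) → 4×10 + 9 = 49 (decimal)
Compute 59 × 49 = 2891
2891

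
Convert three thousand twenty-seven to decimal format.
Convert three thousand twenty-seven (English words) → 3×1000 + 27 = 3027 (decimal)
3027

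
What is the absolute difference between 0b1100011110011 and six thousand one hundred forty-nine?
Convert 0b1100011110011 (binary) → 4096 + 2048 + 128 + 64 + 32 + 16 + 2 + 1 = 6387 (decimal)
Convert six thousand one hundred forty-nine (English words) → 6×1000 + 1×100 + 49 = 6149 (decimal)
Compute |6387 - 6149| = 238
238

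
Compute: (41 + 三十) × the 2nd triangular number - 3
Convert 三十 (Chinese numeral) → 3×10 = 30 (decimal)
Convert the 2nd triangular number (triangular index) → 2×3/2 = 3 (decimal)
Expression in decimal: (41 + 30) × 3 - 3
Parentheses first: 41 + 30 = 71
Multiply: 71 × 3 = 213
Subtract: 213 - 3 = 210
210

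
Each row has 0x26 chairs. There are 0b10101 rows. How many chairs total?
Convert 0x26 (hexadecimal) → 2×16 + 6 = 38 (decimal)
Convert 0b10101 (binary) → 16 + 4 + 1 = 21 (decimal)
Compute 38 × 21 = 798
798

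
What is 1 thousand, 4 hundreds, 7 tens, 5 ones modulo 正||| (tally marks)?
Convert 1 thousand, 4 hundreds, 7 tens, 5 ones (place-value notation) → 1×1000 + 4×100 + 7×10 + 5 = 1475 (decimal)
Convert 正||| (tally marks) → 5 + 3 = 8 (decimal)
Compute 1475 mod 8 = 3
3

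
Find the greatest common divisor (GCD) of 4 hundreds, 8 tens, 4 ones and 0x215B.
Convert 4 hundreds, 8 tens, 4 ones (place-value notation) → 4×100 + 8×10 + 4 = 484 (decimal)
Convert 0x215B (hexadecimal) → 2×4096 + 1×256 + 5×16 + 11 = 8539 (decimal)
Compute gcd(484, 8539) = 1
1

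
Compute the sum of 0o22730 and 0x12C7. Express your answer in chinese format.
Convert 0o22730 (octal) → 2×4096 + 2×512 + 7×64 + 3×8 = 9688 (decimal)
Convert 0x12C7 (hexadecimal) → 1×4096 + 2×256 + 12×16 + 7 = 4807 (decimal)
Compute 9688 + 4807 = 14495
Convert 14495 (decimal) → 14495 = 1×10000 + 4×1000 + 4×100 + 9×10 + 5 → 一万四千四百九十五 (Chinese numeral)
一万四千四百九十五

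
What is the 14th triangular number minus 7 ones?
The 14th triangular number = 14×15/2 = 105
Convert 7 ones (place-value notation) → 7 (decimal)
Compute 105 - 7 = 98
98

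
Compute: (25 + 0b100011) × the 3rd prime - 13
Convert 0b100011 (binary) → 32 + 2 + 1 = 35 (decimal)
Convert the 3rd prime (prime index) → 5 (decimal)
Expression in decimal: (25 + 35) × 5 - 13
Parentheses first: 25 + 35 = 60
Multiply: 60 × 5 = 300
Subtract: 300 - 13 = 287
287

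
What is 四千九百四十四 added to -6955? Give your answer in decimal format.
Convert 四千九百四十四 (Chinese numeral) → 4×1000 + 9×100 + 4×10 + 4 = 4944 (decimal)
Compute 4944 + -6955 = -2011
-2011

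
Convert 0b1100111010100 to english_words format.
Convert 0b1100111010100 (binary) → 4096 + 2048 + 256 + 128 + 64 + 16 + 4 = 6612 (decimal)
Convert 6612 (decimal) → 6612 = 6×1000 + 6×100 + 12 → six thousand six hundred twelve (English words)
six thousand six hundred twelve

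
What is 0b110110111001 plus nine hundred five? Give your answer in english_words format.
Convert 0b110110111001 (binary) → 2048 + 1024 + 256 + 128 + 32 + 16 + 8 + 1 = 3513 (decimal)
Convert nine hundred five (English words) → 9×100 + 5 = 905 (decimal)
Compute 3513 + 905 = 4418
Convert 4418 (decimal) → 4418 = 4×1000 + 4×100 + 18 → four thousand four hundred eighteen (English words)
four thousand four hundred eighteen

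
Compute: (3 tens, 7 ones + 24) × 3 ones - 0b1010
Convert 3 tens, 7 ones (place-value notation) → 3×10 + 7 = 37 (decimal)
Convert 3 ones (place-value notation) → 3 (decimal)
Convert 0b1010 (binary) → 8 + 2 = 10 (decimal)
Expression in decimal: (37 + 24) × 3 - 10
Parentheses first: 37 + 24 = 61
Multiply: 61 × 3 = 183
Subtract: 183 - 10 = 173
173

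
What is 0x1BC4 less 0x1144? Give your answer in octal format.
Convert 0x1BC4 (hexadecimal) → 1×4096 + 11×256 + 12×16 + 4 = 7108 (decimal)
Convert 0x1144 (hexadecimal) → 1×4096 + 1×256 + 4×16 + 4 = 4420 (decimal)
Compute 7108 - 4420 = 2688
Convert 2688 (decimal) → 2688 = 5×512 + 2×64 → 0o5200 (octal)
0o5200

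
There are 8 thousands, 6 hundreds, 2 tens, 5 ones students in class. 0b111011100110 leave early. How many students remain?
Convert 8 thousands, 6 hundreds, 2 tens, 5 ones (place-value notation) → 8×1000 + 6×100 + 2×10 + 5 = 8625 (decimal)
Convert 0b111011100110 (binary) → 2048 + 1024 + 512 + 128 + 64 + 32 + 4 + 2 = 3814 (decimal)
Compute 8625 - 3814 = 4811
4811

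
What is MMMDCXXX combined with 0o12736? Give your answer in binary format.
Convert MMMDCXXX (Roman numeral) → 1000 + 1000 + 1000 + 500 + 100 + 10 + 10 + 10 = 3630 (decimal)
Convert 0o12736 (octal) → 1×4096 + 2×512 + 7×64 + 3×8 + 6 = 5598 (decimal)
Compute 3630 + 5598 = 9228
Convert 9228 (decimal) → 9228 = 8192 + 1024 + 8 + 4 → 0b10010000001100 (binary)
0b10010000001100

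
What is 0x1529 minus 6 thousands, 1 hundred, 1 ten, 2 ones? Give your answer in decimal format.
Convert 0x1529 (hexadecimal) → 1×4096 + 5×256 + 2×16 + 9 = 5417 (decimal)
Convert 6 thousands, 1 hundred, 1 ten, 2 ones (place-value notation) → 6×1000 + 1×100 + 1×10 + 2 = 6112 (decimal)
Compute 5417 - 6112 = -695
-695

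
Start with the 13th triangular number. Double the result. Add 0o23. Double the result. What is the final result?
Convert the 13th triangular number (triangular index) → 13×14/2 = 91 (decimal)
Start: 91
91 × 2 = 182
Convert 0o23 (octal) → 2×8 + 3 = 19 (decimal)
182 + 19 = 201
201 × 2 = 402
402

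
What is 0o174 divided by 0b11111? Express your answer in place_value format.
Convert 0o174 (octal) → 1×64 + 7×8 + 4 = 124 (decimal)
Convert 0b11111 (binary) → 16 + 8 + 4 + 2 + 1 = 31 (decimal)
Compute 124 ÷ 31 = 4
Convert 4 (decimal) → 4 ones (place-value notation)
4 ones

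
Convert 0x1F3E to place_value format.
Convert 0x1F3E (hexadecimal) → 1×4096 + 15×256 + 3×16 + 14 = 7998 (decimal)
Convert 7998 (decimal) → 7998 = 7×1000 + 9×100 + 9×10 + 8 → 7 thousands, 9 hundreds, 9 tens, 8 ones (place-value notation)
7 thousands, 9 hundreds, 9 tens, 8 ones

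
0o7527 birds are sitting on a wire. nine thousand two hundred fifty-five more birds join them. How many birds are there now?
Convert 0o7527 (octal) → 7×512 + 5×64 + 2×8 + 7 = 3927 (decimal)
Convert nine thousand two hundred fifty-five (English words) → 9×1000 + 2×100 + 55 = 9255 (decimal)
Compute 3927 + 9255 = 13182
13182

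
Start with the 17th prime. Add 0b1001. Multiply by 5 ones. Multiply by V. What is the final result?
Convert the 17th prime (prime index) → 59 (decimal)
Start: 59
Convert 0b1001 (binary) → 8 + 1 = 9 (decimal)
59 + 9 = 68
Convert 5 ones (place-value notation) → 5 (decimal)
68 × 5 = 340
Convert V (Roman numeral) → 5 (decimal)
340 × 5 = 1700
1700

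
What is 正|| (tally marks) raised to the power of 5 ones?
Convert 正|| (tally marks) → 5 + 2 = 7 (decimal)
Convert 5 ones (place-value notation) → 5 (decimal)
Compute 7 ^ 5 = 16807
16807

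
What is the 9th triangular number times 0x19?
Convert the 9th triangular number (triangular index) → 9×10/2 = 45 (decimal)
Convert 0x19 (hexadecimal) → 1×16 + 9 = 25 (decimal)
Compute 45 × 25 = 1125
1125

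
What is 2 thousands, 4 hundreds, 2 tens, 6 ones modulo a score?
Convert 2 thousands, 4 hundreds, 2 tens, 6 ones (place-value notation) → 2×1000 + 4×100 + 2×10 + 6 = 2426 (decimal)
Convert a score (colloquial) → 20 (decimal)
Compute 2426 mod 20 = 6
6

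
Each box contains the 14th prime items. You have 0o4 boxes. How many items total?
Convert the 14th prime (prime index) → 43 (decimal)
Convert 0o4 (octal) → 4 (decimal)
Compute 43 × 4 = 172
172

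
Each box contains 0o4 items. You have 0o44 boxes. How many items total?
Convert 0o4 (octal) → 4 (decimal)
Convert 0o44 (octal) → 4×8 + 4 = 36 (decimal)
Compute 4 × 36 = 144
144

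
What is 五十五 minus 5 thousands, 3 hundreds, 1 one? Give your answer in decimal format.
Convert 五十五 (Chinese numeral) → 5×10 + 5 = 55 (decimal)
Convert 5 thousands, 3 hundreds, 1 one (place-value notation) → 5×1000 + 3×100 + 1 = 5301 (decimal)
Compute 55 - 5301 = -5246
-5246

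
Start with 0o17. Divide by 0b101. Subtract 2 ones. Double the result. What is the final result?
Convert 0o17 (octal) → 1×8 + 7 = 15 (decimal)
Start: 15
Convert 0b101 (binary) → 4 + 1 = 5 (decimal)
15 ÷ 5 = 3
Convert 2 ones (place-value notation) → 2 (decimal)
3 - 2 = 1
1 × 2 = 2
2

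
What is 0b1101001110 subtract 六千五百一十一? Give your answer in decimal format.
Convert 0b1101001110 (binary) → 512 + 256 + 64 + 8 + 4 + 2 = 846 (decimal)
Convert 六千五百一十一 (Chinese numeral) → 6×1000 + 5×100 + 1×10 + 1 = 6511 (decimal)
Compute 846 - 6511 = -5665
-5665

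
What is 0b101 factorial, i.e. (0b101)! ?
Convert 0b101 (binary) → 4 + 1 = 5 (decimal)
Compute 5! = 120
120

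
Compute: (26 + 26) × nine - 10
Convert nine (English words) → 9 (decimal)
Expression in decimal: (26 + 26) × 9 - 10
Parentheses first: 26 + 26 = 52
Multiply: 52 × 9 = 468
Subtract: 468 - 10 = 458
458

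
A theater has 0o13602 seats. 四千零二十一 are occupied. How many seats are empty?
Convert 0o13602 (octal) → 1×4096 + 3×512 + 6×64 + 2 = 6018 (decimal)
Convert 四千零二十一 (Chinese numeral) → 4×1000 + 2×10 + 1 = 4021 (decimal)
Compute 6018 - 4021 = 1997
1997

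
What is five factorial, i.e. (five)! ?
Convert five (English words) → 5 (decimal)
Compute 5! = 120
120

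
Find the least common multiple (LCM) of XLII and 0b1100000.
Convert XLII (Roman numeral) → 40 + 1 + 1 = 42 (decimal)
Convert 0b1100000 (binary) → 64 + 32 = 96 (decimal)
Compute lcm(42, 96) = 672
672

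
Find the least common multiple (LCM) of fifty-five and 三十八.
Convert fifty-five (English words) → 55 (decimal)
Convert 三十八 (Chinese numeral) → 3×10 + 8 = 38 (decimal)
Compute lcm(55, 38) = 2090
2090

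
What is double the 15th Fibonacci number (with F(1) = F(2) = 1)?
The 15th Fibonacci number (with F(1) = F(2) = 1): 1, 1, 2, 3, 5, 8, 13, 21, 34, 55, 89, 144, 233, 377, 610 → 610
Compute 610 × 2 = 1220
1220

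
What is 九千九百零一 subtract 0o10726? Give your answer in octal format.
Convert 九千九百零一 (Chinese numeral) → 9×1000 + 9×100 + 1 = 9901 (decimal)
Convert 0o10726 (octal) → 1×4096 + 7×64 + 2×8 + 6 = 4566 (decimal)
Compute 9901 - 4566 = 5335
Convert 5335 (decimal) → 5335 = 1×4096 + 2×512 + 3×64 + 2×8 + 7 → 0o12327 (octal)
0o12327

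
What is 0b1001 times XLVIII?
Convert 0b1001 (binary) → 8 + 1 = 9 (decimal)
Convert XLVIII (Roman numeral) → 40 + 5 + 1 + 1 + 1 = 48 (decimal)
Compute 9 × 48 = 432
432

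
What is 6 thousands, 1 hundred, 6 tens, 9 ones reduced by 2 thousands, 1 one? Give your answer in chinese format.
Convert 6 thousands, 1 hundred, 6 tens, 9 ones (place-value notation) → 6×1000 + 1×100 + 6×10 + 9 = 6169 (decimal)
Convert 2 thousands, 1 one (place-value notation) → 2×1000 + 1 = 2001 (decimal)
Compute 6169 - 2001 = 4168
Convert 4168 (decimal) → 4168 = 4×1000 + 1×100 + 6×10 + 8 → 四千一百六十八 (Chinese numeral)
四千一百六十八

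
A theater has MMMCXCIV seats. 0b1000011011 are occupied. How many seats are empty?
Convert MMMCXCIV (Roman numeral) → 1000 + 1000 + 1000 + 100 + 90 + 4 = 3194 (decimal)
Convert 0b1000011011 (binary) → 512 + 16 + 8 + 2 + 1 = 539 (decimal)
Compute 3194 - 539 = 2655
2655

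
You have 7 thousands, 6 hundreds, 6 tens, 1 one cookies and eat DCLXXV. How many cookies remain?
Convert 7 thousands, 6 hundreds, 6 tens, 1 one (place-value notation) → 7×1000 + 6×100 + 6×10 + 1 = 7661 (decimal)
Convert DCLXXV (Roman numeral) → 500 + 100 + 50 + 10 + 10 + 5 = 675 (decimal)
Compute 7661 - 675 = 6986
6986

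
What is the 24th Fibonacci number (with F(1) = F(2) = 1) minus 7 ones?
The 24th Fibonacci number (with F(1) = F(2) = 1) = 46368
Convert 7 ones (place-value notation) → 7 (decimal)
Compute 46368 - 7 = 46361
46361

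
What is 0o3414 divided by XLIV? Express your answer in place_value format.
Convert 0o3414 (octal) → 3×512 + 4×64 + 1×8 + 4 = 1804 (decimal)
Convert XLIV (Roman numeral) → 40 + 4 = 44 (decimal)
Compute 1804 ÷ 44 = 41
Convert 41 (decimal) → 41 = 4×10 + 1 → 4 tens, 1 one (place-value notation)
4 tens, 1 one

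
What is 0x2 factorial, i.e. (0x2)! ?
Convert 0x2 (hexadecimal) → 2 (decimal)
Compute 2! = 2
2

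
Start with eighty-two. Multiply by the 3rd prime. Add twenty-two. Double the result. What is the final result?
Convert eighty-two (English words) → 82 (decimal)
Start: 82
Convert the 3rd prime (prime index) → 5 (decimal)
82 × 5 = 410
Convert twenty-two (English words) → 22 (decimal)
410 + 22 = 432
432 × 2 = 864
864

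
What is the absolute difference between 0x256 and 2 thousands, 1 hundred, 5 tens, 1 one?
Convert 0x256 (hexadecimal) → 2×256 + 5×16 + 6 = 598 (decimal)
Convert 2 thousands, 1 hundred, 5 tens, 1 one (place-value notation) → 2×1000 + 1×100 + 5×10 + 1 = 2151 (decimal)
Compute |598 - 2151| = 1553
1553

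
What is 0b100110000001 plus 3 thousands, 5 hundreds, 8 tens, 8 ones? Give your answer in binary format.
Convert 0b100110000001 (binary) → 2048 + 256 + 128 + 1 = 2433 (decimal)
Convert 3 thousands, 5 hundreds, 8 tens, 8 ones (place-value notation) → 3×1000 + 5×100 + 8×10 + 8 = 3588 (decimal)
Compute 2433 + 3588 = 6021
Convert 6021 (decimal) → 6021 = 4096 + 1024 + 512 + 256 + 128 + 4 + 1 → 0b1011110000101 (binary)
0b1011110000101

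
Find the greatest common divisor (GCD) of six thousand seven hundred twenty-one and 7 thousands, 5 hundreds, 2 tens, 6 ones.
Convert six thousand seven hundred twenty-one (English words) → 6×1000 + 7×100 + 21 = 6721 (decimal)
Convert 7 thousands, 5 hundreds, 2 tens, 6 ones (place-value notation) → 7×1000 + 5×100 + 2×10 + 6 = 7526 (decimal)
Compute gcd(6721, 7526) = 1
1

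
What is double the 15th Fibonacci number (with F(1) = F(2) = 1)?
The 15th Fibonacci number (with F(1) = F(2) = 1): 1, 1, 2, 3, 5, 8, 13, 21, 34, 55, 89, 144, 233, 377, 610 → 610
Compute 610 × 2 = 1220
1220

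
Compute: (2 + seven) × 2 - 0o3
Convert seven (English words) → 7 (decimal)
Convert 0o3 (octal) → 3 (decimal)
Expression in decimal: (2 + 7) × 2 - 3
Parentheses first: 2 + 7 = 9
Multiply: 9 × 2 = 18
Subtract: 18 - 3 = 15
15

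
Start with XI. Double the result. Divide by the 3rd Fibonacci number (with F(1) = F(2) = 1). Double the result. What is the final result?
Convert XI (Roman numeral) → 10 + 1 = 11 (decimal)
Start: 11
11 × 2 = 22
Convert the 3rd Fibonacci number (with F(1) = F(2) = 1) (Fibonacci index) → 1, 1, 2 → 2 (decimal)
22 ÷ 2 = 11
11 × 2 = 22
22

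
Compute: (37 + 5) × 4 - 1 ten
Convert 1 ten (place-value notation) → 1×10 = 10 (decimal)
Expression in decimal: (37 + 5) × 4 - 10
Parentheses first: 37 + 5 = 42
Multiply: 42 × 4 = 168
Subtract: 168 - 10 = 158
158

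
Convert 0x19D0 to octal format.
Convert 0x19D0 (hexadecimal) → 1×4096 + 9×256 + 13×16 = 6608 (decimal)
Convert 6608 (decimal) → 6608 = 1×4096 + 4×512 + 7×64 + 2×8 → 0o14720 (octal)
0o14720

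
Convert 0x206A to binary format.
Convert 0x206A (hexadecimal) → 2×4096 + 6×16 + 10 = 8298 (decimal)
Convert 8298 (decimal) → 8298 = 8192 + 64 + 32 + 8 + 2 → 0b10000001101010 (binary)
0b10000001101010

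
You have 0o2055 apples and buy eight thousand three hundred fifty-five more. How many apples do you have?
Convert 0o2055 (octal) → 2×512 + 5×8 + 5 = 1069 (decimal)
Convert eight thousand three hundred fifty-five (English words) → 8×1000 + 3×100 + 55 = 8355 (decimal)
Compute 1069 + 8355 = 9424
9424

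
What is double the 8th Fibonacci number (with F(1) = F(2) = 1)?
The 8th Fibonacci number (with F(1) = F(2) = 1): 1, 1, 2, 3, 5, 8, 13, 21 → 21
Compute 21 × 2 = 42
42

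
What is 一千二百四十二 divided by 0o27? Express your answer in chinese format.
Convert 一千二百四十二 (Chinese numeral) → 1×1000 + 2×100 + 4×10 + 2 = 1242 (decimal)
Convert 0o27 (octal) → 2×8 + 7 = 23 (decimal)
Compute 1242 ÷ 23 = 54
Convert 54 (decimal) → 54 = 5×10 + 4 → 五十四 (Chinese numeral)
五十四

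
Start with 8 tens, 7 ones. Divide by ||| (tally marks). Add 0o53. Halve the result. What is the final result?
Convert 8 tens, 7 ones (place-value notation) → 8×10 + 7 = 87 (decimal)
Start: 87
Convert ||| (tally marks) → 3 (decimal)
87 ÷ 3 = 29
Convert 0o53 (octal) → 5×8 + 3 = 43 (decimal)
29 + 43 = 72
72 ÷ 2 = 36
36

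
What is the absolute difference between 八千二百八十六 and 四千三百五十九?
Convert 八千二百八十六 (Chinese numeral) → 8×1000 + 2×100 + 8×10 + 6 = 8286 (decimal)
Convert 四千三百五十九 (Chinese numeral) → 4×1000 + 3×100 + 5×10 + 9 = 4359 (decimal)
Compute |8286 - 4359| = 3927
3927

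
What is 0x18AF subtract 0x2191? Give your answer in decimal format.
Convert 0x18AF (hexadecimal) → 1×4096 + 8×256 + 10×16 + 15 = 6319 (decimal)
Convert 0x2191 (hexadecimal) → 2×4096 + 1×256 + 9×16 + 1 = 8593 (decimal)
Compute 6319 - 8593 = -2274
-2274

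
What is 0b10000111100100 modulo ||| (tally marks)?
Convert 0b10000111100100 (binary) → 8192 + 256 + 128 + 64 + 32 + 4 = 8676 (decimal)
Convert ||| (tally marks) → 3 (decimal)
Compute 8676 mod 3 = 0
0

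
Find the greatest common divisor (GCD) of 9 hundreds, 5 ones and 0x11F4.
Convert 9 hundreds, 5 ones (place-value notation) → 9×100 + 5 = 905 (decimal)
Convert 0x11F4 (hexadecimal) → 1×4096 + 1×256 + 15×16 + 4 = 4596 (decimal)
Compute gcd(905, 4596) = 1
1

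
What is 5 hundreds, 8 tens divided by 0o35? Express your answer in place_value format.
Convert 5 hundreds, 8 tens (place-value notation) → 5×100 + 8×10 = 580 (decimal)
Convert 0o35 (octal) → 3×8 + 5 = 29 (decimal)
Compute 580 ÷ 29 = 20
Convert 20 (decimal) → 20 = 2×10 → 2 tens (place-value notation)
2 tens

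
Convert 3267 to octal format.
Convert 3267 (decimal) → 3267 = 6×512 + 3×64 + 3 → 0o6303 (octal)
0o6303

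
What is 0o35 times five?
Convert 0o35 (octal) → 3×8 + 5 = 29 (decimal)
Convert five (English words) → 5 (decimal)
Compute 29 × 5 = 145
145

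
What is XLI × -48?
Convert XLI (Roman numeral) → 40 + 1 = 41 (decimal)
Compute 41 × -48 = -1968
-1968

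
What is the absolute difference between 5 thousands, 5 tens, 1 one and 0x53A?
Convert 5 thousands, 5 tens, 1 one (place-value notation) → 5×1000 + 5×10 + 1 = 5051 (decimal)
Convert 0x53A (hexadecimal) → 5×256 + 3×16 + 10 = 1338 (decimal)
Compute |5051 - 1338| = 3713
3713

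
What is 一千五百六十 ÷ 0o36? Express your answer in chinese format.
Convert 一千五百六十 (Chinese numeral) → 1×1000 + 5×100 + 6×10 = 1560 (decimal)
Convert 0o36 (octal) → 3×8 + 6 = 30 (decimal)
Compute 1560 ÷ 30 = 52
Convert 52 (decimal) → 52 = 5×10 + 2 → 五十二 (Chinese numeral)
五十二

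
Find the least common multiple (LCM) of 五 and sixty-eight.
Convert 五 (Chinese numeral) → 5 (decimal)
Convert sixty-eight (English words) → 68 (decimal)
Compute lcm(5, 68) = 340
340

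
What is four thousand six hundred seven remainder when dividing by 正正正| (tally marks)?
Convert four thousand six hundred seven (English words) → 4×1000 + 6×100 + 7 = 4607 (decimal)
Convert 正正正| (tally marks) → 5 + 5 + 5 + 1 = 16 (decimal)
Compute 4607 mod 16 = 15
15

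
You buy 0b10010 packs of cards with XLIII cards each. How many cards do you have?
Convert XLIII (Roman numeral) → 40 + 1 + 1 + 1 = 43 (decimal)
Convert 0b10010 (binary) → 16 + 2 = 18 (decimal)
Compute 43 × 18 = 774
774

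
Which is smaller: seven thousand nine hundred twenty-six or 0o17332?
Convert seven thousand nine hundred twenty-six (English words) → 7×1000 + 9×100 + 26 = 7926 (decimal)
Convert 0o17332 (octal) → 1×4096 + 7×512 + 3×64 + 3×8 + 2 = 7898 (decimal)
Compare 7926 vs 7898: smaller = 7898
7898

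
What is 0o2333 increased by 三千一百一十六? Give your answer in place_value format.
Convert 0o2333 (octal) → 2×512 + 3×64 + 3×8 + 3 = 1243 (decimal)
Convert 三千一百一十六 (Chinese numeral) → 3×1000 + 1×100 + 1×10 + 6 = 3116 (decimal)
Compute 1243 + 3116 = 4359
Convert 4359 (decimal) → 4359 = 4×1000 + 3×100 + 5×10 + 9 → 4 thousands, 3 hundreds, 5 tens, 9 ones (place-value notation)
4 thousands, 3 hundreds, 5 tens, 9 ones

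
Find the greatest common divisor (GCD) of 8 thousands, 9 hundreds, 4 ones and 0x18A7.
Convert 8 thousands, 9 hundreds, 4 ones (place-value notation) → 8×1000 + 9×100 + 4 = 8904 (decimal)
Convert 0x18A7 (hexadecimal) → 1×4096 + 8×256 + 10×16 + 7 = 6311 (decimal)
Compute gcd(8904, 6311) = 1
1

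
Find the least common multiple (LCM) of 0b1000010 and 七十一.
Convert 0b1000010 (binary) → 64 + 2 = 66 (decimal)
Convert 七十一 (Chinese numeral) → 7×10 + 1 = 71 (decimal)
Compute lcm(66, 71) = 4686
4686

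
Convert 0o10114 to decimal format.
Convert 0o10114 (octal) → 1×4096 + 1×64 + 1×8 + 4 = 4172 (decimal)
4172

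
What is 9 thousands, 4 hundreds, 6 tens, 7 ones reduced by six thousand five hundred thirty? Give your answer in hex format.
Convert 9 thousands, 4 hundreds, 6 tens, 7 ones (place-value notation) → 9×1000 + 4×100 + 6×10 + 7 = 9467 (decimal)
Convert six thousand five hundred thirty (English words) → 6×1000 + 5×100 + 30 = 6530 (decimal)
Compute 9467 - 6530 = 2937
Convert 2937 (decimal) → 2937 = 11×256 + 7×16 + 9 → 0xB79 (hexadecimal)
0xB79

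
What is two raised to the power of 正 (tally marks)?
Convert two (English words) → 2 (decimal)
Convert 正 (tally marks) → 5 (decimal)
Compute 2 ^ 5 = 32
32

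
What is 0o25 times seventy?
Convert 0o25 (octal) → 2×8 + 5 = 21 (decimal)
Convert seventy (English words) → 70 (decimal)
Compute 21 × 70 = 1470
1470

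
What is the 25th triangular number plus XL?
The 25th triangular number = 25×26/2 = 325
Convert XL (Roman numeral) → 40 (decimal)
Compute 325 + 40 = 365
365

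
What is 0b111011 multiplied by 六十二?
Convert 0b111011 (binary) → 32 + 16 + 8 + 2 + 1 = 59 (decimal)
Convert 六十二 (Chinese numeral) → 6×10 + 2 = 62 (decimal)
Compute 59 × 62 = 3658
3658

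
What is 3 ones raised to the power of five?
Convert 3 ones (place-value notation) → 3 (decimal)
Convert five (English words) → 5 (decimal)
Compute 3 ^ 5 = 243
243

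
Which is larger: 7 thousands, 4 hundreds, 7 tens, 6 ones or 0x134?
Convert 7 thousands, 4 hundreds, 7 tens, 6 ones (place-value notation) → 7×1000 + 4×100 + 7×10 + 6 = 7476 (decimal)
Convert 0x134 (hexadecimal) → 1×256 + 3×16 + 4 = 308 (decimal)
Compare 7476 vs 308: larger = 7476
7476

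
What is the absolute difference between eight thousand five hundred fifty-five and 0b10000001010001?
Convert eight thousand five hundred fifty-five (English words) → 8×1000 + 5×100 + 55 = 8555 (decimal)
Convert 0b10000001010001 (binary) → 8192 + 64 + 16 + 1 = 8273 (decimal)
Compute |8555 - 8273| = 282
282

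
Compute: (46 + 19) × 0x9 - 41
Convert 0x9 (hexadecimal) → 9 (decimal)
Expression in decimal: (46 + 19) × 9 - 41
Parentheses first: 46 + 19 = 65
Multiply: 65 × 9 = 585
Subtract: 585 - 41 = 544
544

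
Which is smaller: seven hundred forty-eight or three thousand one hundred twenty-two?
Convert seven hundred forty-eight (English words) → 7×100 + 48 = 748 (decimal)
Convert three thousand one hundred twenty-two (English words) → 3×1000 + 1×100 + 22 = 3122 (decimal)
Compare 748 vs 3122: smaller = 748
748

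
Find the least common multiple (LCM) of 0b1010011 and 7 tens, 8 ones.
Convert 0b1010011 (binary) → 64 + 16 + 2 + 1 = 83 (decimal)
Convert 7 tens, 8 ones (place-value notation) → 7×10 + 8 = 78 (decimal)
Compute lcm(83, 78) = 6474
6474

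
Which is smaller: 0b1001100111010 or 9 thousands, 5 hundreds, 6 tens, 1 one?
Convert 0b1001100111010 (binary) → 4096 + 512 + 256 + 32 + 16 + 8 + 2 = 4922 (decimal)
Convert 9 thousands, 5 hundreds, 6 tens, 1 one (place-value notation) → 9×1000 + 5×100 + 6×10 + 1 = 9561 (decimal)
Compare 4922 vs 9561: smaller = 4922
4922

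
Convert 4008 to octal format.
Convert 4008 (decimal) → 4008 = 7×512 + 6×64 + 5×8 → 0o7650 (octal)
0o7650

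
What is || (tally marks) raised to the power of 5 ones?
Convert || (tally marks) → 2 (decimal)
Convert 5 ones (place-value notation) → 5 (decimal)
Compute 2 ^ 5 = 32
32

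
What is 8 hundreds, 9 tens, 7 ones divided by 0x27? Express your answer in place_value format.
Convert 8 hundreds, 9 tens, 7 ones (place-value notation) → 8×100 + 9×10 + 7 = 897 (decimal)
Convert 0x27 (hexadecimal) → 2×16 + 7 = 39 (decimal)
Compute 897 ÷ 39 = 23
Convert 23 (decimal) → 23 = 2×10 + 3 → 2 tens, 3 ones (place-value notation)
2 tens, 3 ones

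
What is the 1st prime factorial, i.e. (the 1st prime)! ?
Convert the 1st prime (prime index) → 2 (decimal)
Compute 2! = 2
2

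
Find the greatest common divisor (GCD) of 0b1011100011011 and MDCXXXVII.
Convert 0b1011100011011 (binary) → 4096 + 1024 + 512 + 256 + 16 + 8 + 2 + 1 = 5915 (decimal)
Convert MDCXXXVII (Roman numeral) → 1000 + 500 + 100 + 10 + 10 + 10 + 5 + 1 + 1 = 1637 (decimal)
Compute gcd(5915, 1637) = 1
1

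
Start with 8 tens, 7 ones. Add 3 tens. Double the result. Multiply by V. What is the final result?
Convert 8 tens, 7 ones (place-value notation) → 8×10 + 7 = 87 (decimal)
Start: 87
Convert 3 tens (place-value notation) → 3×10 = 30 (decimal)
87 + 30 = 117
117 × 2 = 234
Convert V (Roman numeral) → 5 (decimal)
234 × 5 = 1170
1170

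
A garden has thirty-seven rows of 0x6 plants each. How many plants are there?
Convert 0x6 (hexadecimal) → 6 (decimal)
Convert thirty-seven (English words) → 37 (decimal)
Compute 6 × 37 = 222
222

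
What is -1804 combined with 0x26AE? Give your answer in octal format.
Convert 0x26AE (hexadecimal) → 2×4096 + 6×256 + 10×16 + 14 = 9902 (decimal)
Compute -1804 + 9902 = 8098
Convert 8098 (decimal) → 8098 = 1×4096 + 7×512 + 6×64 + 4×8 + 2 → 0o17642 (octal)
0o17642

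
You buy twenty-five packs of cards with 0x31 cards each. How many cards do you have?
Convert 0x31 (hexadecimal) → 3×16 + 1 = 49 (decimal)
Convert twenty-five (English words) → 25 (decimal)
Compute 49 × 25 = 1225
1225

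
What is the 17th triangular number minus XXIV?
The 17th triangular number = 17×18/2 = 153
Convert XXIV (Roman numeral) → 10 + 10 + 4 = 24 (decimal)
Compute 153 - 24 = 129
129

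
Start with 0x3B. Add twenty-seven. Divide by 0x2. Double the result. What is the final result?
Convert 0x3B (hexadecimal) → 3×16 + 11 = 59 (decimal)
Start: 59
Convert twenty-seven (English words) → 27 (decimal)
59 + 27 = 86
Convert 0x2 (hexadecimal) → 2 (decimal)
86 ÷ 2 = 43
43 × 2 = 86
86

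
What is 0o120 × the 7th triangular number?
Convert 0o120 (octal) → 1×64 + 2×8 = 80 (decimal)
Convert the 7th triangular number (triangular index) → 7×8/2 = 28 (decimal)
Compute 80 × 28 = 2240
2240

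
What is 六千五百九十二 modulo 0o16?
Convert 六千五百九十二 (Chinese numeral) → 6×1000 + 5×100 + 9×10 + 2 = 6592 (decimal)
Convert 0o16 (octal) → 1×8 + 6 = 14 (decimal)
Compute 6592 mod 14 = 12
12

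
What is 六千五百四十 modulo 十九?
Convert 六千五百四十 (Chinese numeral) → 6×1000 + 5×100 + 4×10 = 6540 (decimal)
Convert 十九 (Chinese numeral) → 1×10 + 9 = 19 (decimal)
Compute 6540 mod 19 = 4
4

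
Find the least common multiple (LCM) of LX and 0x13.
Convert LX (Roman numeral) → 50 + 10 = 60 (decimal)
Convert 0x13 (hexadecimal) → 1×16 + 3 = 19 (decimal)
Compute lcm(60, 19) = 1140
1140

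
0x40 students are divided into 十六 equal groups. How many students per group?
Convert 0x40 (hexadecimal) → 4×16 = 64 (decimal)
Convert 十六 (Chinese numeral) → 1×10 + 6 = 16 (decimal)
Compute 64 ÷ 16 = 4
4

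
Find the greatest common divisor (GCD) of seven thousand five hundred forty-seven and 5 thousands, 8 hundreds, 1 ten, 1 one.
Convert seven thousand five hundred forty-seven (English words) → 7×1000 + 5×100 + 47 = 7547 (decimal)
Convert 5 thousands, 8 hundreds, 1 ten, 1 one (place-value notation) → 5×1000 + 8×100 + 1×10 + 1 = 5811 (decimal)
Compute gcd(7547, 5811) = 1
1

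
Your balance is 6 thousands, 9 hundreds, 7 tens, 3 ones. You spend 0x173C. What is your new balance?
Convert 6 thousands, 9 hundreds, 7 tens, 3 ones (place-value notation) → 6×1000 + 9×100 + 7×10 + 3 = 6973 (decimal)
Convert 0x173C (hexadecimal) → 1×4096 + 7×256 + 3×16 + 12 = 5948 (decimal)
Compute 6973 - 5948 = 1025
1025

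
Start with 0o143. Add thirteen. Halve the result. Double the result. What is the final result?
Convert 0o143 (octal) → 1×64 + 4×8 + 3 = 99 (decimal)
Start: 99
Convert thirteen (English words) → 13 (decimal)
99 + 13 = 112
112 ÷ 2 = 56
56 × 2 = 112
112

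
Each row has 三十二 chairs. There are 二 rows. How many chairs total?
Convert 三十二 (Chinese numeral) → 3×10 + 2 = 32 (decimal)
Convert 二 (Chinese numeral) → 2 (decimal)
Compute 32 × 2 = 64
64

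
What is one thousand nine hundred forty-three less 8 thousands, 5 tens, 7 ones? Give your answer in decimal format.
Convert one thousand nine hundred forty-three (English words) → 1×1000 + 9×100 + 43 = 1943 (decimal)
Convert 8 thousands, 5 tens, 7 ones (place-value notation) → 8×1000 + 5×10 + 7 = 8057 (decimal)
Compute 1943 - 8057 = -6114
-6114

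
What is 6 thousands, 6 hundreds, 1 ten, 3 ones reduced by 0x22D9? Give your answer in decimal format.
Convert 6 thousands, 6 hundreds, 1 ten, 3 ones (place-value notation) → 6×1000 + 6×100 + 1×10 + 3 = 6613 (decimal)
Convert 0x22D9 (hexadecimal) → 2×4096 + 2×256 + 13×16 + 9 = 8921 (decimal)
Compute 6613 - 8921 = -2308
-2308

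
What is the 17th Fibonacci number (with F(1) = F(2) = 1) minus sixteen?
The 17th Fibonacci number (with F(1) = F(2) = 1) = 1597
Convert sixteen (English words) → 16 (decimal)
Compute 1597 - 16 = 1581
1581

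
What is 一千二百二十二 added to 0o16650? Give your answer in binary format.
Convert 一千二百二十二 (Chinese numeral) → 1×1000 + 2×100 + 2×10 + 2 = 1222 (decimal)
Convert 0o16650 (octal) → 1×4096 + 6×512 + 6×64 + 5×8 = 7592 (decimal)
Compute 1222 + 7592 = 8814
Convert 8814 (decimal) → 8814 = 8192 + 512 + 64 + 32 + 8 + 4 + 2 → 0b10001001101110 (binary)
0b10001001101110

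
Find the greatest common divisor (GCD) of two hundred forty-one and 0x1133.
Convert two hundred forty-one (English words) → 2×100 + 41 = 241 (decimal)
Convert 0x1133 (hexadecimal) → 1×4096 + 1×256 + 3×16 + 3 = 4403 (decimal)
Compute gcd(241, 4403) = 1
1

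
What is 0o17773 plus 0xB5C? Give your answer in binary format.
Convert 0o17773 (octal) → 1×4096 + 7×512 + 7×64 + 7×8 + 3 = 8187 (decimal)
Convert 0xB5C (hexadecimal) → 11×256 + 5×16 + 12 = 2908 (decimal)
Compute 8187 + 2908 = 11095
Convert 11095 (decimal) → 11095 = 8192 + 2048 + 512 + 256 + 64 + 16 + 4 + 2 + 1 → 0b10101101010111 (binary)
0b10101101010111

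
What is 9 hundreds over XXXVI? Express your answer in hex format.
Convert 9 hundreds (place-value notation) → 9×100 = 900 (decimal)
Convert XXXVI (Roman numeral) → 10 + 10 + 10 + 5 + 1 = 36 (decimal)
Compute 900 ÷ 36 = 25
Convert 25 (decimal) → 25 = 1×16 + 9 → 0x19 (hexadecimal)
0x19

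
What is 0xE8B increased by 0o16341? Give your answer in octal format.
Convert 0xE8B (hexadecimal) → 14×256 + 8×16 + 11 = 3723 (decimal)
Convert 0o16341 (octal) → 1×4096 + 6×512 + 3×64 + 4×8 + 1 = 7393 (decimal)
Compute 3723 + 7393 = 11116
Convert 11116 (decimal) → 11116 = 2×4096 + 5×512 + 5×64 + 5×8 + 4 → 0o25554 (octal)
0o25554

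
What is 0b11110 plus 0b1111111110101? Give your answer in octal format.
Convert 0b11110 (binary) → 16 + 8 + 4 + 2 = 30 (decimal)
Convert 0b1111111110101 (binary) → 4096 + 2048 + 1024 + 512 + 256 + 128 + 64 + 32 + 16 + 4 + 1 = 8181 (decimal)
Compute 30 + 8181 = 8211
Convert 8211 (decimal) → 8211 = 2×4096 + 2×8 + 3 → 0o20023 (octal)
0o20023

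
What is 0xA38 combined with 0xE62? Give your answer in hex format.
Convert 0xA38 (hexadecimal) → 10×256 + 3×16 + 8 = 2616 (decimal)
Convert 0xE62 (hexadecimal) → 14×256 + 6×16 + 2 = 3682 (decimal)
Compute 2616 + 3682 = 6298
Convert 6298 (decimal) → 6298 = 1×4096 + 8×256 + 9×16 + 10 → 0x189A (hexadecimal)
0x189A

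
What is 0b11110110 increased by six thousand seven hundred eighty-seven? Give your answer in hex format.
Convert 0b11110110 (binary) → 128 + 64 + 32 + 16 + 4 + 2 = 246 (decimal)
Convert six thousand seven hundred eighty-seven (English words) → 6×1000 + 7×100 + 87 = 6787 (decimal)
Compute 246 + 6787 = 7033
Convert 7033 (decimal) → 7033 = 1×4096 + 11×256 + 7×16 + 9 → 0x1B79 (hexadecimal)
0x1B79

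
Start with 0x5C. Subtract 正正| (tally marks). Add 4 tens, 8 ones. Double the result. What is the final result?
Convert 0x5C (hexadecimal) → 5×16 + 12 = 92 (decimal)
Start: 92
Convert 正正| (tally marks) → 5 + 5 + 1 = 11 (decimal)
92 - 11 = 81
Convert 4 tens, 8 ones (place-value notation) → 4×10 + 8 = 48 (decimal)
81 + 48 = 129
129 × 2 = 258
258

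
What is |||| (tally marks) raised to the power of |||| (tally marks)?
Convert |||| (tally marks) → 4 (decimal)
Convert |||| (tally marks) → 4 (decimal)
Compute 4 ^ 4 = 256
256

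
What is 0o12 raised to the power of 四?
Convert 0o12 (octal) → 1×8 + 2 = 10 (decimal)
Convert 四 (Chinese numeral) → 4 (decimal)
Compute 10 ^ 4 = 10000
10000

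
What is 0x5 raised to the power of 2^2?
Convert 0x5 (hexadecimal) → 5 (decimal)
Convert 2^2 (power) → 4 (decimal)
Compute 5 ^ 4 = 625
625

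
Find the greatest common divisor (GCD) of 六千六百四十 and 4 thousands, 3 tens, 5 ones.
Convert 六千六百四十 (Chinese numeral) → 6×1000 + 6×100 + 4×10 = 6640 (decimal)
Convert 4 thousands, 3 tens, 5 ones (place-value notation) → 4×1000 + 3×10 + 5 = 4035 (decimal)
Compute gcd(6640, 4035) = 5
5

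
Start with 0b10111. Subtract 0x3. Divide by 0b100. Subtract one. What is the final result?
Convert 0b10111 (binary) → 16 + 4 + 2 + 1 = 23 (decimal)
Start: 23
Convert 0x3 (hexadecimal) → 3 (decimal)
23 - 3 = 20
Convert 0b100 (binary) → 4 (decimal)
20 ÷ 4 = 5
Convert one (English words) → 1 (decimal)
5 - 1 = 4
4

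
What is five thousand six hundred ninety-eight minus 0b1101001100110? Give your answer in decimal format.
Convert five thousand six hundred ninety-eight (English words) → 5×1000 + 6×100 + 98 = 5698 (decimal)
Convert 0b1101001100110 (binary) → 4096 + 2048 + 512 + 64 + 32 + 4 + 2 = 6758 (decimal)
Compute 5698 - 6758 = -1060
-1060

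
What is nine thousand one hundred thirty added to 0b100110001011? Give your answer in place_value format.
Convert nine thousand one hundred thirty (English words) → 9×1000 + 1×100 + 30 = 9130 (decimal)
Convert 0b100110001011 (binary) → 2048 + 256 + 128 + 8 + 2 + 1 = 2443 (decimal)
Compute 9130 + 2443 = 11573
Convert 11573 (decimal) → 11573 = 11×1000 + 5×100 + 7×10 + 3 → 11 thousands, 5 hundreds, 7 tens, 3 ones (place-value notation)
11 thousands, 5 hundreds, 7 tens, 3 ones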